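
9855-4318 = 5537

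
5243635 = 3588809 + 1654826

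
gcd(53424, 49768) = 8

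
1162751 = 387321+775430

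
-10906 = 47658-58564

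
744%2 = 0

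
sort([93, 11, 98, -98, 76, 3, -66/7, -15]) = [-98, -15, -66/7, 3, 11, 76, 93, 98]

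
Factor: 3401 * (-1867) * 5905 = -1 * 5^1 * 19^1 * 179^1 * 1181^1 * 1867^1 = -37494783635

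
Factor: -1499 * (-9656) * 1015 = 2^3 * 5^1 * 7^1 * 17^1 * 29^1 * 71^1 * 1499^1 = 14691459160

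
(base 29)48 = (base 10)124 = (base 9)147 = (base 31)40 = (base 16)7c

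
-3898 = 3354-7252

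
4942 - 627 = 4315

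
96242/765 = 125 + 617/765 ≈ 125.81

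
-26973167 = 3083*(-8749)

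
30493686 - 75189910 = -44696224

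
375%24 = 15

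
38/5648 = 19/2824 ≈ 0.00673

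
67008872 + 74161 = 67083033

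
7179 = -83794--90973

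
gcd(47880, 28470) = 30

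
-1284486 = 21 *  (-61166)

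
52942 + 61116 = 114058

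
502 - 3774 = -3272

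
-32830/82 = -16415/41 ≈ -400.37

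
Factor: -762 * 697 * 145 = -1 * 2^1 * 3^1 * 5^1 * 17^1 * 29^1 * 41^1 * 127^1 = -77011530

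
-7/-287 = 1/41 ≈ 0.0244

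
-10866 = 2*(-5433)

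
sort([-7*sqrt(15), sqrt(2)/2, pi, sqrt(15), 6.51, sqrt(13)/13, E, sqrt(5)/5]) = [-7*sqrt(15), sqrt(13)/13, sqrt(5)/5, sqrt(2)/2, E, pi, sqrt(15), 6.51]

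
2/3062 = 1/1531 ≈ 0.000653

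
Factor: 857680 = 2^4 * 5^1 * 71^1 * 151^1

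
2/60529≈0.0000330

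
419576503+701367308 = 1120943811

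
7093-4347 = 2746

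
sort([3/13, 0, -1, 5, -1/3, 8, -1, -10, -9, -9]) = [-10, -9, -9, -1, -1, -1/3, 0, 3/13, 5, 8]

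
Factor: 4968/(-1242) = -1*2^2 = -4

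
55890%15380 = 9750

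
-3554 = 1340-4894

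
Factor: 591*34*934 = 2^2*3^1*17^1*197^1*467^1 = 18767796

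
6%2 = 0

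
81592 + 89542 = 171134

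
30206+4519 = 34725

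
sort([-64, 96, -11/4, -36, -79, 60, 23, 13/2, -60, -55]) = [-79, -64, -60, -55, -36, -11/4, 13/2, 23, 60, 96]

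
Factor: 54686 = 2^1*37^1*739^1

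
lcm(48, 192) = 192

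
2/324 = 1/162 ≈ 0.00617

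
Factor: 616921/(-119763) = -1 * 3^(-2) * 7^(-1) * 43^1 * 1901^(-1) * 14347^1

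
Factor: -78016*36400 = -1*2^10*5^2*7^1*13^1*23^1*53^1 = -2839782400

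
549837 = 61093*9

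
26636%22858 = 3778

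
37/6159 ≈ 0.00601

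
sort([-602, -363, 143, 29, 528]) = [-602, -363, 29, 143, 528]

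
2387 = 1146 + 1241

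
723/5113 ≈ 0.141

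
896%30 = 26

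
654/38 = 327/19 ≈ 17.21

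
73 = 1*73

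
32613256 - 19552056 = 13061200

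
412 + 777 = 1189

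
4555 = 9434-4879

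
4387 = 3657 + 730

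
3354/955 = 3 + 489/955 ≈ 3.51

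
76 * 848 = 64448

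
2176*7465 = 16243840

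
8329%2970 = 2389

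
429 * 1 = 429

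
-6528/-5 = 1305 + 3/5 = 1305.60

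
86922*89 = 7736058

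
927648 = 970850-43202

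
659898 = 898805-238907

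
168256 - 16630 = 151626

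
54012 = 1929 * 28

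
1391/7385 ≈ 0.188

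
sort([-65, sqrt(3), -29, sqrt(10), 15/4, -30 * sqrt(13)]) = [-30 * sqrt(13), -65, -29, sqrt(3), sqrt(10), 15/4]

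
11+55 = 66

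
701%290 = 121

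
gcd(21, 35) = 7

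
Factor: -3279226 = -1*2^1*1639613^1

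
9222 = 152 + 9070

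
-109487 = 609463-718950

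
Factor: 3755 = 5^1*751^1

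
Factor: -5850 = -1 * 2^1 * 3^2 * 5^2 * 13^1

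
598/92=6+1/2=6.50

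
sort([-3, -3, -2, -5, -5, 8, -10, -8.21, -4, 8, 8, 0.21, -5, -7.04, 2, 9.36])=[-10, -8.21, -7.04, -5, -5, -5, -4, -3, -3, -2, 0.21, 2, 8, 8, 8, 9.36]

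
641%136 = 97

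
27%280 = 27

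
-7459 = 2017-9476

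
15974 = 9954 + 6020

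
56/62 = 28/31 ≈ 0.903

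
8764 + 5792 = 14556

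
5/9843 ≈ 0.000508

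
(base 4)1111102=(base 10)5458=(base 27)7d4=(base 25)8i8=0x1552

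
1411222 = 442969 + 968253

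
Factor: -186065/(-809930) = 2^(-1)*17^1*37^(-1) = 17/74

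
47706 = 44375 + 3331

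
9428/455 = 20 + 328/455 ≈ 20.72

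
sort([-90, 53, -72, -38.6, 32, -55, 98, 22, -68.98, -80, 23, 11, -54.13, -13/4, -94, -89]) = [-94, -90, -89, -80, -72, -68.98, -55, -54.13, -38.6, -13/4, 11, 22, 23, 32, 53, 98]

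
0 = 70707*0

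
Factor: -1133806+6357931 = 3^1*5^3*13931^1 = 5224125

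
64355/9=7150 + 5/9 ≈ 7150.56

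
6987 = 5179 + 1808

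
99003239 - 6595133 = 92408106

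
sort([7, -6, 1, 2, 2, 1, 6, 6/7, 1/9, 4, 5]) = [-6, 1/9, 6/7, 1, 1, 2, 2, 4, 5, 6, 7]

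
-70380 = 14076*(-5)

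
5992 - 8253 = -2261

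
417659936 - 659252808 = -241592872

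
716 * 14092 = 10089872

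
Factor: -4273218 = -1*2^1*3^2*237401^1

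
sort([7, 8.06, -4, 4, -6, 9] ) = [-6, -4, 4, 7, 8.06, 9] 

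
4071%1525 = 1021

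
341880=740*462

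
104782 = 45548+59234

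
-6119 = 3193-9312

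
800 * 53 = 42400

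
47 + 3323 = 3370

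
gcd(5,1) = 1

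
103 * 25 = 2575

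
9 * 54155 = 487395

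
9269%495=359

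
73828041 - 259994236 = -186166195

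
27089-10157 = 16932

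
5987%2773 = 441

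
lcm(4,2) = 4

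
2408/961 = 2+486/961 ≈ 2.51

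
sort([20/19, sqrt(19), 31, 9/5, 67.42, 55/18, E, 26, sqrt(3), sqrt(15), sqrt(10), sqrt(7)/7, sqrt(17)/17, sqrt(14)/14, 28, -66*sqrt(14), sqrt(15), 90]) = [-66*sqrt(14), sqrt(17)/17, sqrt(14)/14, sqrt(7)/7, 20/19, sqrt(3), 9/5, E, 55/18, sqrt(10), sqrt(15), sqrt(15), sqrt(19), 26, 28, 31, 67.42, 90]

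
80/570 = 8/57 ≈ 0.140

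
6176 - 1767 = 4409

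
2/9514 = 1/4757 ≈ 0.000210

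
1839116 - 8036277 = -6197161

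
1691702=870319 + 821383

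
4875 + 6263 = 11138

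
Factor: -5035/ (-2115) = 3^ (-2)*19^1*47^ (-1)*53^1 = 1007/423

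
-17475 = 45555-63030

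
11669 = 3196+8473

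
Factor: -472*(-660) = 2^5*3^1*5^1*11^1*59^1 = 311520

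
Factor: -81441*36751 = -1*3^2*11^1*13^1*257^1*9049^1 = -2993038191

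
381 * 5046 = 1922526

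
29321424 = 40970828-11649404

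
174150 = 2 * 87075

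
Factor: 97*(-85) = -1*5^1*17^1*97^1 = -8245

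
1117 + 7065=8182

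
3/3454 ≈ 0.000869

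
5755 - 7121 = -1366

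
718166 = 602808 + 115358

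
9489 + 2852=12341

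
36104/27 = 1337 + 5/27≈1337.19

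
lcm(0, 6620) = 0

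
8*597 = 4776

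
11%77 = 11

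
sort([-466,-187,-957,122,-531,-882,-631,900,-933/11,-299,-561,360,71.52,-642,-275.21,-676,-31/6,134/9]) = [-957,-882,-676,-642,-631,-561,-531,-466,-299,-275.21,-187,-933/11,-31/6,134/9,71.52,122,360,900]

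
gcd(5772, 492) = 12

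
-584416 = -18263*32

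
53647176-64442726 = -10795550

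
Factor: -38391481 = -1 * 38391481^1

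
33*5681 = 187473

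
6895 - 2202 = 4693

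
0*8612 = 0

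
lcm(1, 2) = 2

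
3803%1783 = 237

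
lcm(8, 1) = 8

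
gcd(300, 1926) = 6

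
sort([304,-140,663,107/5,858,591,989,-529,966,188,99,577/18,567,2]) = [-529,-140,2,107/5,577/18,99,188,304,567,591,663,858,966,989]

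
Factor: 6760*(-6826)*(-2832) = 2^8*3^1*5^1*13^2*59^1*3413^1 = 130679128320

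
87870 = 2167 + 85703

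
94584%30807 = 2163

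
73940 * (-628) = -46434320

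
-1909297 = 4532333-6441630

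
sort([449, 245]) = [245, 449]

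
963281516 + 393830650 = 1357112166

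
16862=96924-80062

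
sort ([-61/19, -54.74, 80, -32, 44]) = [-54.74, -32, -61/19, 44, 80]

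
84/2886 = 14/481 ≈ 0.0291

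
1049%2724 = 1049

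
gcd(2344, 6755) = 1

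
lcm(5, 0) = 0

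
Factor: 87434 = 2^1*43717^1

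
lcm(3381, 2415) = 16905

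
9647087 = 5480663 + 4166424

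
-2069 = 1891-3960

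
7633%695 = 683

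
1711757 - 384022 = 1327735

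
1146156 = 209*5484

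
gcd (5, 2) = 1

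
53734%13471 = 13321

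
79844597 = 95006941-15162344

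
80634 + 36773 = 117407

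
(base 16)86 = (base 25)59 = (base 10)134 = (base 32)46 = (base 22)62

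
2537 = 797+1740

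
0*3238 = 0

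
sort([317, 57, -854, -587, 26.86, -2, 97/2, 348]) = [-854, -587, -2, 26.86, 97/2, 57, 317, 348]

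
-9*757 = -6813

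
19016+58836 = 77852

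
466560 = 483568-17008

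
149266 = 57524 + 91742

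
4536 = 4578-42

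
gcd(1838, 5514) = 1838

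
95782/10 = 47891/5 = 9578.20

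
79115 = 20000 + 59115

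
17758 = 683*26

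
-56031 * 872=-48859032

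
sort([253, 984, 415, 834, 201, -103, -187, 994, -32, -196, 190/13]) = [-196, -187, -103, -32, 190/13, 201, 253, 415, 834, 984, 994]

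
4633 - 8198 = -3565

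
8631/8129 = 1 + 502/8129 ≈ 1.06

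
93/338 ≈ 0.275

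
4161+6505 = 10666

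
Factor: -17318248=-1 * 2^3 * 1013^1 * 2137^1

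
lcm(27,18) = 54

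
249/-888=-83/296 ≈ -0.280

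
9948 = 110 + 9838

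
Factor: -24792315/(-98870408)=2^(-3)*3^1*5^1*7^(-1)*13^(-2)*31^(-1)*337^(-1)*1652821^1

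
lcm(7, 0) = 0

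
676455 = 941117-264662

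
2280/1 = 2280 = 2280.00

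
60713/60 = 1011 + 53/60 ≈ 1011.88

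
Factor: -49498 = -1*2^1*24749^1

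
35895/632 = 56 + 503/632 ≈ 56.80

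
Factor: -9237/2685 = -1*5^(-1)*179^(-1)*3079^1 = -3079/895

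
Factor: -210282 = -1*2^1*3^1*101^1*347^1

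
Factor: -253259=-1 * 251^1 * 1009^1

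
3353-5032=-1679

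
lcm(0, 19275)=0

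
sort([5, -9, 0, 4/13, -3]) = [-9, -3, 0, 4/13, 5]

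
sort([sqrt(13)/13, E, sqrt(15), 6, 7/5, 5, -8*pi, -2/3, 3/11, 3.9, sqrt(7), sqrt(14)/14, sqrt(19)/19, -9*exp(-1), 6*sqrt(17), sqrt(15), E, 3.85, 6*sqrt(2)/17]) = [-8*pi, -9*exp(-1), -2/3, sqrt(19)/19, sqrt(14)/14, 3/11, sqrt(13)/13, 6*sqrt(2)/17, 7/5, sqrt(7), E, E, 3.85, sqrt(15), sqrt(15), 3.9, 5, 6, 6*sqrt(17)]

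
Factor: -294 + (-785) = -1 * 13^1 * 83^1 = -1079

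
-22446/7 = -3206 - 4/7 ≈ -3206.57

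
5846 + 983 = 6829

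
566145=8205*69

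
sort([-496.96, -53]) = [-496.96, -53]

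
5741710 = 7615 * 754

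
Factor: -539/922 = -1*2^(-1)*7^2*11^1*461^(-1)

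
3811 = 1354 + 2457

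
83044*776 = 64442144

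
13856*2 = 27712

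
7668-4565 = 3103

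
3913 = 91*43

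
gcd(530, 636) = 106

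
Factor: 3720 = 2^3*3^1*5^1*31^1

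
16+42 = 58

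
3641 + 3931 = 7572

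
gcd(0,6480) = 6480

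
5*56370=281850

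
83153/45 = 1847 + 38/45 ≈ 1847.84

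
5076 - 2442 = 2634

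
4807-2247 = 2560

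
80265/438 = 26755/146 ≈ 183.25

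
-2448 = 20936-23384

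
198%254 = 198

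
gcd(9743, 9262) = 1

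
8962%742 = 58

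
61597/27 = 2281 + 10/27 ≈ 2281.37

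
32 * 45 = 1440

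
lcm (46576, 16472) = 1350704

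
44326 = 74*599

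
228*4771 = 1087788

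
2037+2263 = 4300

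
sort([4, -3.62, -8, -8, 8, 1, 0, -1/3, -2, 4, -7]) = [-8, -8, -7, -3.62, -2, -1/3, 0, 1, 4, 4, 8]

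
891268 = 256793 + 634475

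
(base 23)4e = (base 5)411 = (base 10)106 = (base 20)56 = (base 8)152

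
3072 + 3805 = 6877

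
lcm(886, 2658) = 2658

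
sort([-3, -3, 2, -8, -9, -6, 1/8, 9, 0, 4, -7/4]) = [-9, -8, -6, -3, -3, -7/4, 0, 1/8, 2, 4, 9]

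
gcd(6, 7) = 1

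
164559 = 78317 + 86242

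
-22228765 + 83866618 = 61637853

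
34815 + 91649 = 126464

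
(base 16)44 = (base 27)2e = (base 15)48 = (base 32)24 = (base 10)68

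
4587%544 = 235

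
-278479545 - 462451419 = -740930964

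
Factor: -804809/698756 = -1*2^ (-2)*73^ (-1)*97^1*2393^ (-1)*8297^1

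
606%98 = 18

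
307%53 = 42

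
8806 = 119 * 74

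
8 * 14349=114792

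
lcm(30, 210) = 210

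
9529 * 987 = 9405123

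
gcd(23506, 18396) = 1022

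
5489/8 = 686 + 1/8 ≈ 686.13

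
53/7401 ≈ 0.00716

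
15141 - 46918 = -31777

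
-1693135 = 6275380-7968515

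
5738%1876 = 110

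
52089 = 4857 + 47232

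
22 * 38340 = 843480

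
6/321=2/107 ≈ 0.0187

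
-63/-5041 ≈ 0.0125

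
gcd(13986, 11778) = 6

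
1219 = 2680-1461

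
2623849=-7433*(-353)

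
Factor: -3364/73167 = -1*2^2*3^(-1)*29^(-1) = -4/87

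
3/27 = 1/9 ≈ 0.111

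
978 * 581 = 568218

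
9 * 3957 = 35613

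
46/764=23/382 ≈ 0.0602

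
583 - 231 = 352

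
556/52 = 139/13 ≈ 10.69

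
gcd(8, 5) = 1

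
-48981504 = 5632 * (-8697)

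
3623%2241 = 1382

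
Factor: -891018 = -1*2^1*3^2*59^1*839^1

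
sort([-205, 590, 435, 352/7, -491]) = [-491, -205, 352/7, 435, 590]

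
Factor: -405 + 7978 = 7573^1 = 7573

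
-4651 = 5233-9884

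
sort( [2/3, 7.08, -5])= [-5, 2/3, 7.08]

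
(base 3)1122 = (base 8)54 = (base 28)1g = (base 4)230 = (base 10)44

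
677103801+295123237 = 972227038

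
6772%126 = 94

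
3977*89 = 353953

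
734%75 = 59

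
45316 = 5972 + 39344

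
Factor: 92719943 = 19^1*4879997^1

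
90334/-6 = -15055 - 2/3 ≈ -15055.67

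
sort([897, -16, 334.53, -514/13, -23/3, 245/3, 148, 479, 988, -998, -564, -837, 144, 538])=[-998, -837, -564, -514/13, -16, -23/3, 245/3, 144, 148, 334.53, 479, 538, 897, 988]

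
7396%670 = 26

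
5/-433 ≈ -0.0115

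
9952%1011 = 853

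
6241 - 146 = 6095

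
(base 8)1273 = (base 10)699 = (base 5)10244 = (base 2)1010111011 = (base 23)179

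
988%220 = 108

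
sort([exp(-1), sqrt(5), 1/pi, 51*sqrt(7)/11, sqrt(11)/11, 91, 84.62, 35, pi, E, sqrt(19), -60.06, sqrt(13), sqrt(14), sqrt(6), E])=[-60.06, sqrt(11)/11, 1/pi, exp(-1), sqrt(5), sqrt(6), E, E, pi, sqrt(13), sqrt(14), sqrt(19), 51*sqrt(7)/11, 35, 84.62, 91]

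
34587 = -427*(-81)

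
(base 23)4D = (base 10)105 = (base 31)3C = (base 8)151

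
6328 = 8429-2101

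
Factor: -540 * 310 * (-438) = 2^4 * 3^4 * 5^2 * 31^1 * 73^1 = 73321200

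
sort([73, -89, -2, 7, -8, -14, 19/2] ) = [-89, -14, -8, -2, 7, 19/2, 73] 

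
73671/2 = 36835+1/2 = 36835.50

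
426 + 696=1122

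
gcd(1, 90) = 1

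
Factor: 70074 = 2^1 * 3^2 * 17^1 * 229^1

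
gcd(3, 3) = 3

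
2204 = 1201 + 1003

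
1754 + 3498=5252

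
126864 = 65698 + 61166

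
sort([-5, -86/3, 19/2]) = [-86/3, -5, 19/2]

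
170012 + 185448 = 355460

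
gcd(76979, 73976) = 7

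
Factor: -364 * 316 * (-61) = 2^4 * 7^1 * 13^1 * 61^1 * 79^1 = 7016464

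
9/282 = 3/94 ≈ 0.0319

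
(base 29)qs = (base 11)651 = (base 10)782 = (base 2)1100001110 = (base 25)167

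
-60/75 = -4/5 = -0.80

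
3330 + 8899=12229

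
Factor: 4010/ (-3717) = -1*2^1*3^ (-2)*5^1*7^ (-1)*59^ (-1)*401^1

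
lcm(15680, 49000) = 392000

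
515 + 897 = 1412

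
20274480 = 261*77680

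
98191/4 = 24547+3/4 = 24547.75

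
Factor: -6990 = -1 * 2^1 * 3^1 * 5^1 * 233^1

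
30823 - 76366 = -45543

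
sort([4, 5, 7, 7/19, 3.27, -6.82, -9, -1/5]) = [-9, -6.82, -1/5, 7/19, 3.27, 4, 5, 7]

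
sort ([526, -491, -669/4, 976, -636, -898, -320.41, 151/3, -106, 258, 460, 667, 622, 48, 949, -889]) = [-898, -889, -636, -491, -320.41, -669/4, -106, 48, 151/3, 258, 460, 526, 622, 667, 949, 976]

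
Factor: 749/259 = 37^ (-1) * 107^1 = 107/37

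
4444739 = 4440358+4381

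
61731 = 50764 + 10967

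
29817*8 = 238536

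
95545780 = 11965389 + 83580391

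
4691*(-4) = -18764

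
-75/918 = -25/306 ≈ -0.0817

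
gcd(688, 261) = 1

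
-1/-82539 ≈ 0.0000121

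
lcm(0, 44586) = 0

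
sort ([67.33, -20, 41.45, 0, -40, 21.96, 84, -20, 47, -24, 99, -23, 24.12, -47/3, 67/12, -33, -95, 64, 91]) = [-95, -40, -33, -24, -23, -20, -20, -47/3, 0, 67/12, 21.96, 24.12, 41.45, 47, 64, 67.33, 84, 91, 99]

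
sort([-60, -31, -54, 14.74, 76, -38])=[-60, -54, -38, -31, 14.74, 76]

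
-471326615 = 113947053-585273668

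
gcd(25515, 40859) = 7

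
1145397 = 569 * 2013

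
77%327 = 77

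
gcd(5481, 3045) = 609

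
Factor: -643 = -1*643^1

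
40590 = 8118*5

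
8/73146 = 4/36573 ≈ 0.000109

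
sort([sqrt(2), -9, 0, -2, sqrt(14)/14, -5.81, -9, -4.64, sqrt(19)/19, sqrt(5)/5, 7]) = [-9, -9, -5.81, -4.64, -2, 0, sqrt(19)/19, sqrt(14)/14, sqrt(5)/5, sqrt(2), 7]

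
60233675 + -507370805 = -447137130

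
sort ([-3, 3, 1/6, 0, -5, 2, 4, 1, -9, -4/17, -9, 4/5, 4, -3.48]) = [-9, -9, -5, -3.48, -3, -4/17, 0, 1/6, 4/5, 1, 2, 3, 4, 4]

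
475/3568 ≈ 0.133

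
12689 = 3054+9635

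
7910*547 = 4326770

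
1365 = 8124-6759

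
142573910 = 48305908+94268002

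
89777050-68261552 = 21515498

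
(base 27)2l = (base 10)75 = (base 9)83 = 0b1001011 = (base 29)2h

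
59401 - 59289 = 112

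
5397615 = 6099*885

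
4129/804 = 5+109/804 ≈ 5.14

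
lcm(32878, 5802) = 98634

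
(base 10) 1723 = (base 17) 5g6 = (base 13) a27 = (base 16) 6bb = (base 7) 5011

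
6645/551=12 + 33/551 ≈ 12.06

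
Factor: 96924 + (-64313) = 32611^1 = 32611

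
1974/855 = 658/285 ≈ 2.31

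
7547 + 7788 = 15335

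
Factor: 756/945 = 2^2 * 5^(-1) = 4/5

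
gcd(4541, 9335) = 1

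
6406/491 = 13 + 23/491 ≈ 13.05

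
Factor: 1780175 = 5^2 * 31^1 * 2297^1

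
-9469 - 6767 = -16236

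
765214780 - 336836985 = 428377795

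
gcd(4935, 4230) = 705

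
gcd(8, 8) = 8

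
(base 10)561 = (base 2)1000110001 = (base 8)1061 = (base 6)2333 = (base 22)13b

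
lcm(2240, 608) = 42560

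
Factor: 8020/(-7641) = -1*2^2*3^(-3)*5^1*283^(-1)*401^1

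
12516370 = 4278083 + 8238287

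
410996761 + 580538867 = 991535628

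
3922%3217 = 705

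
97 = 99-2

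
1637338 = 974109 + 663229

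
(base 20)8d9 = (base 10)3469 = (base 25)5dj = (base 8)6615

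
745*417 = 310665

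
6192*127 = 786384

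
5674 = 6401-727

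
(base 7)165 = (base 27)3f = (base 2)1100000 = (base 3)10120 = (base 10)96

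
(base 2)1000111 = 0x47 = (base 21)38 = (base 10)71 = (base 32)27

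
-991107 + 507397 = -483710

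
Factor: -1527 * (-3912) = 2^3 * 3^2 * 163^1 * 509^1 = 5973624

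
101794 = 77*1322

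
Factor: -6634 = -1*2^1*31^1*107^1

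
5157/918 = 191/34 ≈ 5.62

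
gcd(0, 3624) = 3624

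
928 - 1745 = -817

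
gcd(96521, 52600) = 263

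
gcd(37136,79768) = 8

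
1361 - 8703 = -7342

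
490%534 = 490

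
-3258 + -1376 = -4634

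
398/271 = 1+127/271 ≈ 1.47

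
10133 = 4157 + 5976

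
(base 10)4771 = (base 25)7fl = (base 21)ah4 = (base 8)11243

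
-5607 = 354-5961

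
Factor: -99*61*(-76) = 2^2*3^2*11^1*19^1*61^1 = 458964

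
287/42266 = 41/6038≈0.00679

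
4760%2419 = 2341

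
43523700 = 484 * 89925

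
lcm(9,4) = 36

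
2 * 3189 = 6378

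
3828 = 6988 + -3160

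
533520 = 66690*8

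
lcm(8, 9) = 72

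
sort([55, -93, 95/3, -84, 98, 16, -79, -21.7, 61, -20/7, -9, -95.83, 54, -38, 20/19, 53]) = [-95.83, -93, -84, -79, -38, -21.7, -9, -20/7, 20/19, 16, 95/3, 53, 54, 55, 61, 98]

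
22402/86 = 11201/43 ≈ 260.49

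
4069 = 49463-45394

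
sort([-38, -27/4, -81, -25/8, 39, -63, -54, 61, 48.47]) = [-81, -63, -54, -38, -27/4, -25/8, 39, 48.47, 61]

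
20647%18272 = 2375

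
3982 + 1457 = 5439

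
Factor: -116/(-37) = 2^2*29^1*37^(-1)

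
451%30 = 1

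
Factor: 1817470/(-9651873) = -1 * 2^1 * 3^(-1) * 5^1 * 7^(-2) * 11^(-1) * 17^1 * 47^(-1) * 127^(-1) * 10691^1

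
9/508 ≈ 0.0177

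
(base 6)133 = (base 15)3c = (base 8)71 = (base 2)111001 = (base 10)57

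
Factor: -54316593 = -1 * 3^2 * 23^1 * 262399^1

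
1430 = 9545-8115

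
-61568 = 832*(-74)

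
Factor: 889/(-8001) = -1*3^(-2) = -1/9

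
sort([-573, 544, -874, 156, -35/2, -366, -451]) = [-874, -573, -451, -366, -35/2, 156, 544]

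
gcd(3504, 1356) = 12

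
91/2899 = 7/223 ≈ 0.0314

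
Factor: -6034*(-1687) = 2^1*7^2*241^1*431^1 = 10179358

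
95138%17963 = 5323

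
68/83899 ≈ 0.000810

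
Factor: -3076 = -1*2^2*769^1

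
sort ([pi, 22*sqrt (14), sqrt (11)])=[pi, sqrt (11), 22*sqrt (14)]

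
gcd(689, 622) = 1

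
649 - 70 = 579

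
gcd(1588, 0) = 1588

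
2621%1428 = 1193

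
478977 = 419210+59767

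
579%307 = 272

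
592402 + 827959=1420361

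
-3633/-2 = 1816 + 1/2 = 1816.50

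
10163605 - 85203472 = -75039867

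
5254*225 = 1182150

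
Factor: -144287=-1 * 11^1 * 13^1 * 1009^1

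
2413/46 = 52 + 21/46 ≈ 52.46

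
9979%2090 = 1619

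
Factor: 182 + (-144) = 2^1 * 19^1 = 38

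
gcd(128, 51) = 1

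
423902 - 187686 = 236216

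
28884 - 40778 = -11894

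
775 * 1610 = 1247750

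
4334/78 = 2167/39 ≈ 55.56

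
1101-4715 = -3614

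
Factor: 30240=2^5 * 3^3 * 5^1 * 7^1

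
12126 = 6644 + 5482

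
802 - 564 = 238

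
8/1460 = 2/365≈0.00548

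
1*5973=5973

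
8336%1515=761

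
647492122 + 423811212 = 1071303334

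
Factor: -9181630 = -1 * 2^1 * 5^1 * 719^1 * 1277^1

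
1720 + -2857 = -1137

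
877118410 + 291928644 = 1169047054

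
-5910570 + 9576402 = 3665832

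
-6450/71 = -90-60/71 ≈ -90.85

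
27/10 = 2 + 7/10 = 2.70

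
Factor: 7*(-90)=-1*2^1*3^2*5^1*7^1=-630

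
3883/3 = 1294 + 1/3 ≈ 1294.33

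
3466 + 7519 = 10985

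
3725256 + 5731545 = 9456801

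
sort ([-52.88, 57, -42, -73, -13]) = [-73, -52.88, -42, -13, 57]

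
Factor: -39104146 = -1*2^1*1279^1*15287^1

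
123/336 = 41/112 ≈ 0.366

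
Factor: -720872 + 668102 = -1*2^1*3^1*5^1*1759^1 = -52770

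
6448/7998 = 104/129 ≈ 0.806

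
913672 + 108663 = 1022335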